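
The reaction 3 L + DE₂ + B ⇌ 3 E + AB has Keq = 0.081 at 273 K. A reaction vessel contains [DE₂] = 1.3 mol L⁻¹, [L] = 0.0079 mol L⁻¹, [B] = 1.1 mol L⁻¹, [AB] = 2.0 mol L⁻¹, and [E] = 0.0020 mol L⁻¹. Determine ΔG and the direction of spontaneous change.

ΔG = -2.89 kJ/mol; the forward reaction is spontaneous

Q = [E]³·[AB] / ([L]³·[DE₂]·[B]) = (0.0020)³·(2.0) / ((0.0079)³·(1.3)·(1.1)) = 0.0227
ΔG = RT ln(Q/Keq) = (8.314 J mol⁻¹ K⁻¹)(273 K) × ln(0.0227/0.081)
   = (2.270 kJ/mol)(-1.272) = -2.89 kJ/mol
ΔG < 0, so the forward reaction is spontaneous (proceeds forward).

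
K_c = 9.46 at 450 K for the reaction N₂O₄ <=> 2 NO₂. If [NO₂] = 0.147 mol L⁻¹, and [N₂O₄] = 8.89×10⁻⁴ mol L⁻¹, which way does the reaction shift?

Q_c = [NO₂]² / [N₂O₄] = (0.147)² / (8.89×10⁻⁴) = 24.3
Q_c = 24.3 > K_c = 9.46, so the reverse reaction proceeds.

reverse (toward reactants)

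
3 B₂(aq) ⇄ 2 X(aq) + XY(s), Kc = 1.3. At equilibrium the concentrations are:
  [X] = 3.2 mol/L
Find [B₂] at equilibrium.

[B₂] = 2.0 mol/L

(XY is a pure solid — omitted from Kc.)
At equilibrium, Kc = [X]² / [B₂]³ = 1.3.
(3.2)² / ([B₂])³ = 1.3
[B₂]³ = 7.88 ⇒ [B₂] = 2.0 mol/L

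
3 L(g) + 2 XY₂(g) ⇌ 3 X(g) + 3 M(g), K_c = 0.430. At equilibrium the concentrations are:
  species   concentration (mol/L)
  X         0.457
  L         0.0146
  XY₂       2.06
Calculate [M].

At equilibrium, K_c = [X]³·[M]³ / ([L]³·[XY₂]²) = 0.430.
(0.457)³·([M])³ / ((0.0146)³·(2.06)²) = 0.430
[M]³ = 5.95×10⁻⁵ ⇒ [M] = 0.0390 mol/L

[M] = 0.0390 mol/L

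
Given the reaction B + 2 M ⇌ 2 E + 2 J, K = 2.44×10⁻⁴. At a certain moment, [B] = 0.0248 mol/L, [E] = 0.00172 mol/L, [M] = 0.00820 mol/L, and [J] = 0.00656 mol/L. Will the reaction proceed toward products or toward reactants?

toward products

Q = [E]²·[J]² / ([B]·[M]²) = (0.00172)²·(0.00656)² / ((0.0248)·(0.00820)²) = 7.63×10⁻⁵
Q = 7.63×10⁻⁵ < K = 2.44×10⁻⁴, so the forward reaction proceeds.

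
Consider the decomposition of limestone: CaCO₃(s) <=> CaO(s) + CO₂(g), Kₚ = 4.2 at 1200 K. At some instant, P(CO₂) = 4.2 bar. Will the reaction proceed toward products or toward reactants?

(CaCO₃, CaO are pure solids — omitted from Qₚ.)
Qₚ = P(CO₂) = 4.2
Qₚ = 4.2 = Kₚ, so the system is already at equilibrium.

no net change (already at equilibrium)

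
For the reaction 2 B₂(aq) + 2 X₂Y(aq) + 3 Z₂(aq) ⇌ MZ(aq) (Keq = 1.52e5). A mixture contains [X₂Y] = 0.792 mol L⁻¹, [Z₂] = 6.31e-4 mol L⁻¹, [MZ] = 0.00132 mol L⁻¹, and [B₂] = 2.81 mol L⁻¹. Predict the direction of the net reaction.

Q = [MZ] / ([B₂]²·[X₂Y]²·[Z₂]³) = (0.00132) / ((2.81)²·(0.792)²·(6.31e-4)³) = 1.06e6
Q = 1.06e6 > Keq = 1.52e5, so the reverse reaction proceeds.

toward reactants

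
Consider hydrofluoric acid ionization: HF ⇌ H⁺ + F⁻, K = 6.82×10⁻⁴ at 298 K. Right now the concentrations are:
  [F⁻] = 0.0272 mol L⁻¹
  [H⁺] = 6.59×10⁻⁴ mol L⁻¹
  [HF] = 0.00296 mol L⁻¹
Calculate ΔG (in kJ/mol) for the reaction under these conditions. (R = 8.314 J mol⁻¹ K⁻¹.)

ΔG = 5.41 kJ/mol

Q = [H⁺]·[F⁻] / [HF] = (6.59×10⁻⁴)·(0.0272) / (0.00296) = 0.00606
ΔG = RT ln(Q/K) = (8.314 J mol⁻¹ K⁻¹)(298 K) × ln(0.00606/6.82×10⁻⁴)
   = (2.478 kJ/mol)(2.184) = 5.41 kJ/mol
ΔG > 0, so the forward reaction is non-spontaneous (proceeds in reverse).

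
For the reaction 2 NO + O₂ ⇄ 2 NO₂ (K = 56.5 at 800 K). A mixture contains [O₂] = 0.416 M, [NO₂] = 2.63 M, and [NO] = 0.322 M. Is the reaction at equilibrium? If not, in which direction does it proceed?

Q = [NO₂]² / ([NO]²·[O₂]) = (2.63)² / ((0.322)²·(0.416)) = 160
Q = 160 > K = 56.5, so the reverse reaction proceeds.

to the left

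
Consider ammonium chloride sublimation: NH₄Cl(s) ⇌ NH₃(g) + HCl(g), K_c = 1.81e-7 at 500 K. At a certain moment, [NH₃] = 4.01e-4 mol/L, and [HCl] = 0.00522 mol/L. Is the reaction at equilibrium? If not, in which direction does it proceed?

reverse (toward reactants)

(NH₄Cl is a pure solid — omitted from Q_c.)
Q_c = [NH₃]·[HCl] = (4.01e-4)·(0.00522) = 2.09e-6
Q_c = 2.09e-6 > K_c = 1.81e-7, so the reverse reaction proceeds.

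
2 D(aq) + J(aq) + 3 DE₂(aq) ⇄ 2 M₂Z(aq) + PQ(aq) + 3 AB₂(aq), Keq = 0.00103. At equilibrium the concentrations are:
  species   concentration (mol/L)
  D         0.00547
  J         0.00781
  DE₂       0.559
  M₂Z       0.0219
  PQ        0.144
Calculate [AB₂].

[AB₂] = 0.00848 mol/L

At equilibrium, Keq = [M₂Z]²·[PQ]·[AB₂]³ / ([D]²·[J]·[DE₂]³) = 0.00103.
(0.0219)²·(0.144)·([AB₂])³ / ((0.00547)²·(0.00781)·(0.559)³) = 0.00103
[AB₂]³ = 6.09e-7 ⇒ [AB₂] = 0.00848 mol/L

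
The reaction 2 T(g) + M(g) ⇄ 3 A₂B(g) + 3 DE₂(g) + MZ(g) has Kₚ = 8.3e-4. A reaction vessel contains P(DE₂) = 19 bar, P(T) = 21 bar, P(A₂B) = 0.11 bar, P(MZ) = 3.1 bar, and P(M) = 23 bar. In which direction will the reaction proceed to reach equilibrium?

Qₚ = P(A₂B)³·P(DE₂)³·P(MZ) / (P(T)²·P(M)) = (0.11)³·(19)³·(3.1) / ((21)²·(23)) = 0.0028
Qₚ = 0.0028 > Kₚ = 8.3e-4, so the reverse reaction proceeds.

toward reactants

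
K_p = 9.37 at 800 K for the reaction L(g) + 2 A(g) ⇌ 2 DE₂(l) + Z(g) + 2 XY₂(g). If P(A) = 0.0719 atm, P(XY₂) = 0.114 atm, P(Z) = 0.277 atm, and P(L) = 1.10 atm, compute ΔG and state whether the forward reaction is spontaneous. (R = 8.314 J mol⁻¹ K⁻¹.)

(DE₂ is a pure liquid — omitted from Q_p.)
Q_p = P(Z)·P(XY₂)² / (P(L)·P(A)²) = (0.277)·(0.114)² / ((1.10)·(0.0719)²) = 0.633
ΔG = RT ln(Q_p/K_p) = (8.314 J mol⁻¹ K⁻¹)(800 K) × ln(0.633/9.37)
   = (6.651 kJ/mol)(-2.695) = -17.9 kJ/mol
ΔG < 0, so the forward reaction is spontaneous (proceeds forward).

ΔG = -17.9 kJ/mol; the forward reaction is spontaneous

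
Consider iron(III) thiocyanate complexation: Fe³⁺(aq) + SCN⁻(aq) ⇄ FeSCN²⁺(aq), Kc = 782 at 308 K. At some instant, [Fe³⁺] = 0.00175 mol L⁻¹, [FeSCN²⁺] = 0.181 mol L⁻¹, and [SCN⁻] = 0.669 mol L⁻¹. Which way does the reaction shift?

Qc = [FeSCN²⁺] / ([Fe³⁺]·[SCN⁻]) = (0.181) / ((0.00175)·(0.669)) = 155
Qc = 155 < Kc = 782, so the forward reaction proceeds.

toward products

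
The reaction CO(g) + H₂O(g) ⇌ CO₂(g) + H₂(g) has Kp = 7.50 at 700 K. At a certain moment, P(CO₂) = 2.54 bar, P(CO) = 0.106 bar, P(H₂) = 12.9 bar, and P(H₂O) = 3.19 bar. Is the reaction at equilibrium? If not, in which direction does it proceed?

Qp = P(CO₂)·P(H₂) / (P(CO)·P(H₂O)) = (2.54)·(12.9) / ((0.106)·(3.19)) = 96.9
Qp = 96.9 > Kp = 7.50, so the reverse reaction proceeds.

in the reverse direction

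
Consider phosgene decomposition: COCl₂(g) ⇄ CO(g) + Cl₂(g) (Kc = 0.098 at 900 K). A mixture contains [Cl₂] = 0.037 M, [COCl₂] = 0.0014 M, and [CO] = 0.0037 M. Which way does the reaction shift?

at equilibrium

Qc = [CO]·[Cl₂] / [COCl₂] = (0.0037)·(0.037) / (0.0014) = 0.098
Qc = 0.098 = Kc, so the system is already at equilibrium.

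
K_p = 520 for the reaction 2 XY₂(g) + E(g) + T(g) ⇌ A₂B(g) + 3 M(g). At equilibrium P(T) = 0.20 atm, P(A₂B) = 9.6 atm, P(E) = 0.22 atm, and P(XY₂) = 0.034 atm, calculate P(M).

P(M) = 0.14 atm

At equilibrium, K_p = P(A₂B)·P(M)³ / (P(XY₂)²·P(E)·P(T)) = 520.
(9.6)·(P(M))³ / ((0.034)²·(0.22)·(0.20)) = 520
P(M)³ = 0.00276 ⇒ P(M) = 0.14 atm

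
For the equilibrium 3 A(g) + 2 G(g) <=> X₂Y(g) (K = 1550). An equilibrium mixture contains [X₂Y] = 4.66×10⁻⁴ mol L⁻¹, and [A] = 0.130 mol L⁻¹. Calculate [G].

[G] = 0.0117 mol L⁻¹

At equilibrium, K = [X₂Y] / ([A]³·[G]²) = 1550.
(4.66×10⁻⁴) / ((0.130)³·([G])²) = 1550
[G]² = 1.37×10⁻⁴ ⇒ [G] = 0.0117 mol L⁻¹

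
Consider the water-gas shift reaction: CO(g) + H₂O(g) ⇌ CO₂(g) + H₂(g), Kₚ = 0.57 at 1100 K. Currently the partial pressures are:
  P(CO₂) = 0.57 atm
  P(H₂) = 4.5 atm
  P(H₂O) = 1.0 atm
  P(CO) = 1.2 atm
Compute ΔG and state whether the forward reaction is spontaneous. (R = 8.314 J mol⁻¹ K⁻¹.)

Qₚ = P(CO₂)·P(H₂) / (P(CO)·P(H₂O)) = (0.57)·(4.5) / ((1.2)·(1.0)) = 2.14
ΔG = RT ln(Qₚ/Kₚ) = (8.314 J mol⁻¹ K⁻¹)(1100 K) × ln(2.14/0.57)
   = (9.145 kJ/mol)(1.323) = 12.1 kJ/mol
ΔG > 0, so the forward reaction is non-spontaneous (proceeds in reverse).

ΔG = 12.1 kJ/mol; the forward reaction is non-spontaneous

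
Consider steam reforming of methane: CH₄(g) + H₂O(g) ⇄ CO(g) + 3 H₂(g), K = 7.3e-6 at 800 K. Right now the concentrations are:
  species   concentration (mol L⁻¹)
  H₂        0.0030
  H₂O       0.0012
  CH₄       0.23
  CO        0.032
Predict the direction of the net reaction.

toward products

Q = [CO]·[H₂]³ / ([CH₄]·[H₂O]) = (0.032)·(0.0030)³ / ((0.23)·(0.0012)) = 3.1e-6
Q = 3.1e-6 < K = 7.3e-6, so the forward reaction proceeds.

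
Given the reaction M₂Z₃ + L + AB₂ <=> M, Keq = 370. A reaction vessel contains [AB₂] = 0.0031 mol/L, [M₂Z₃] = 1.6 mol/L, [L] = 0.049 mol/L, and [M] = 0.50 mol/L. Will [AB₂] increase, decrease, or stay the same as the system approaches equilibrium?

Q = [M] / ([M₂Z₃]·[L]·[AB₂]) = (0.50) / ((1.6)·(0.049)·(0.0031)) = 2100
Q = 2100 > Keq = 370: net reverse reaction.
AB₂ is a reactant, so it increases.

increase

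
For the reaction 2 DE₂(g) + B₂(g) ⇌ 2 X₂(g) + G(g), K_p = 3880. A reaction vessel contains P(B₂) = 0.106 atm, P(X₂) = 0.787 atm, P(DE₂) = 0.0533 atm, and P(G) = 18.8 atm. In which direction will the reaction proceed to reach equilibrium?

to the left

Q_p = P(X₂)²·P(G) / (P(DE₂)²·P(B₂)) = (0.787)²·(18.8) / ((0.0533)²·(0.106)) = 38700
Q_p = 38700 > K_p = 3880, so the reverse reaction proceeds.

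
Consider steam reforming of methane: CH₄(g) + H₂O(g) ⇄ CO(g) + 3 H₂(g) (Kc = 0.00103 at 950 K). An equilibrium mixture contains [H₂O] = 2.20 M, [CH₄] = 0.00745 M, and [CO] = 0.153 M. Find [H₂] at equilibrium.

At equilibrium, Kc = [CO]·[H₂]³ / ([CH₄]·[H₂O]) = 0.00103.
(0.153)·([H₂])³ / ((0.00745)·(2.20)) = 0.00103
[H₂]³ = 1.10×10⁻⁴ ⇒ [H₂] = 0.0480 M

[H₂] = 0.0480 M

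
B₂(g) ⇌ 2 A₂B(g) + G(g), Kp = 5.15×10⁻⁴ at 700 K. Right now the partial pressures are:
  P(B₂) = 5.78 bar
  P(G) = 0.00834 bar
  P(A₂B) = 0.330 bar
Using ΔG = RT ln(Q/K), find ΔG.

ΔG = -6.91 kJ/mol

Qp = P(A₂B)²·P(G) / P(B₂) = (0.330)²·(0.00834) / (5.78) = 1.57×10⁻⁴
ΔG = RT ln(Qp/Kp) = (8.314 J mol⁻¹ K⁻¹)(700 K) × ln(1.57×10⁻⁴/5.15×10⁻⁴)
   = (5.820 kJ/mol)(-1.188) = -6.91 kJ/mol
ΔG < 0, so the forward reaction is spontaneous (proceeds forward).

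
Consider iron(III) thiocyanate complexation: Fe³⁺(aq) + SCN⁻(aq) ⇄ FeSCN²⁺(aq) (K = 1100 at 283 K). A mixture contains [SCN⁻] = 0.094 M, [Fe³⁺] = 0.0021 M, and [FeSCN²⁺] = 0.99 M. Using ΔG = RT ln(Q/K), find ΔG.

ΔG = 3.57 kJ/mol

Q = [FeSCN²⁺] / ([Fe³⁺]·[SCN⁻]) = (0.99) / ((0.0021)·(0.094)) = 5020
ΔG = RT ln(Q/K) = (8.314 J mol⁻¹ K⁻¹)(283 K) × ln(5020/1100)
   = (2.353 kJ/mol)(1.518) = 3.57 kJ/mol
ΔG > 0, so the forward reaction is non-spontaneous (proceeds in reverse).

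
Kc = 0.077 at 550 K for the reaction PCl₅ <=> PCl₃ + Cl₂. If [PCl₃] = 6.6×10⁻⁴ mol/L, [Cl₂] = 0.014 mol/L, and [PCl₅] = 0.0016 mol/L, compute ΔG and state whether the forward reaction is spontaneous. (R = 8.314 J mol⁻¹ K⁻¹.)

Qc = [PCl₃]·[Cl₂] / [PCl₅] = (6.6×10⁻⁴)·(0.014) / (0.0016) = 0.00577
ΔG = RT ln(Qc/Kc) = (8.314 J mol⁻¹ K⁻¹)(550 K) × ln(0.00577/0.077)
   = (4.573 kJ/mol)(-2.591) = -11.8 kJ/mol
ΔG < 0, so the forward reaction is spontaneous (proceeds forward).

ΔG = -11.8 kJ/mol; the forward reaction is spontaneous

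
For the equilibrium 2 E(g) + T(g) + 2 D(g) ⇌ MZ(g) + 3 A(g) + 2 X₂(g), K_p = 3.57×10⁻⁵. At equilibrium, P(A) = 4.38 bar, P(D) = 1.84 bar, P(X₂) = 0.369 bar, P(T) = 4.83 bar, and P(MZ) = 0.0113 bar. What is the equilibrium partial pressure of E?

P(E) = 14.9 bar

At equilibrium, K_p = P(MZ)·P(A)³·P(X₂)² / (P(E)²·P(T)·P(D)²) = 3.57×10⁻⁵.
(0.0113)·(4.38)³·(0.369)² / ((P(E))²·(4.83)·(1.84)²) = 3.57×10⁻⁵
P(E)² = 221 ⇒ P(E) = 14.9 bar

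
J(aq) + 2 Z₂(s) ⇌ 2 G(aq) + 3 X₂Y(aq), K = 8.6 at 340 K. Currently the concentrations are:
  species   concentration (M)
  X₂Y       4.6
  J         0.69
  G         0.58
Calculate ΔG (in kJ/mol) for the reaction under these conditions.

ΔG = 4.83 kJ/mol

(Z₂ is a pure solid — omitted from Q.)
Q = [G]²·[X₂Y]³ / [J] = (0.58)²·(4.6)³ / (0.69) = 47.5
ΔG = RT ln(Q/K) = (8.314 J mol⁻¹ K⁻¹)(340 K) × ln(47.5/8.6)
   = (2.827 kJ/mol)(1.709) = 4.83 kJ/mol
ΔG > 0, so the forward reaction is non-spontaneous (proceeds in reverse).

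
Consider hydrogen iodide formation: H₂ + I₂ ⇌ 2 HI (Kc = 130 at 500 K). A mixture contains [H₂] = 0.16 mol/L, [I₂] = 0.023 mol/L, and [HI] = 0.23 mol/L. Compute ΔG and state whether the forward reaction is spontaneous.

Qc = [HI]² / ([H₂]·[I₂]) = (0.23)² / ((0.16)·(0.023)) = 14.4
ΔG = RT ln(Qc/Kc) = (8.314 J mol⁻¹ K⁻¹)(500 K) × ln(14.4/130)
   = (4.157 kJ/mol)(-2.200) = -9.15 kJ/mol
ΔG < 0, so the forward reaction is spontaneous (proceeds forward).

ΔG = -9.15 kJ/mol; the forward reaction is spontaneous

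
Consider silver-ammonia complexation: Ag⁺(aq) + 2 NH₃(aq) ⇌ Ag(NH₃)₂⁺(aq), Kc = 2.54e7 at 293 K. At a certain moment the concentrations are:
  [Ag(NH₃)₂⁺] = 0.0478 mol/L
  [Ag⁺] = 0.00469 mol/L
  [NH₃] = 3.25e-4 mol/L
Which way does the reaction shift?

toward reactants

Qc = [Ag(NH₃)₂⁺] / ([Ag⁺]·[NH₃]²) = (0.0478) / ((0.00469)·(3.25e-4)²) = 9.65e7
Qc = 9.65e7 > Kc = 2.54e7, so the reverse reaction proceeds.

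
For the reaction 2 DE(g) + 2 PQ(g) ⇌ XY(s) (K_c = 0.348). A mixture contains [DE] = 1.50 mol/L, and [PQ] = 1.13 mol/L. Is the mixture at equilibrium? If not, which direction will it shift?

(XY is a pure solid — omitted from Q_c.)
Q_c = 1 / ([DE]²·[PQ]²) = 1 / ((1.50)²·(1.13)²) = 0.348
Q_c = 0.348 = K_c; the system is at equilibrium.

yes, at equilibrium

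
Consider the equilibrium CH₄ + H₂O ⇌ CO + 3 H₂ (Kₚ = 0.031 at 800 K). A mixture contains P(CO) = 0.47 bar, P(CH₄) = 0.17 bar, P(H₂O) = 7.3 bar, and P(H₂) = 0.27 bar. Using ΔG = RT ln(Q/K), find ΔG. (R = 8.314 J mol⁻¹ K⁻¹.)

ΔG = -9.48 kJ/mol

Qₚ = P(CO)·P(H₂)³ / (P(CH₄)·P(H₂O)) = (0.47)·(0.27)³ / ((0.17)·(7.3)) = 0.00745
ΔG = RT ln(Qₚ/Kₚ) = (8.314 J mol⁻¹ K⁻¹)(800 K) × ln(0.00745/0.031)
   = (6.651 kJ/mol)(-1.426) = -9.48 kJ/mol
ΔG < 0, so the forward reaction is spontaneous (proceeds forward).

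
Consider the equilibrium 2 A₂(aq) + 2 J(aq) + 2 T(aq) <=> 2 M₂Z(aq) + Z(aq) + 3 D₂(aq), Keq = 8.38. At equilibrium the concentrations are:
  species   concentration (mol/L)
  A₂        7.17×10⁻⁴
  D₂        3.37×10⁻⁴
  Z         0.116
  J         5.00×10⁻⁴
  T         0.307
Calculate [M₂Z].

At equilibrium, Keq = [M₂Z]²·[Z]·[D₂]³ / ([A₂]²·[J]²·[T]²) = 8.38.
([M₂Z])²·(0.116)·(3.37×10⁻⁴)³ / ((7.17×10⁻⁴)²·(5.00×10⁻⁴)²·(0.307)²) = 8.38
[M₂Z]² = 0.0229 ⇒ [M₂Z] = 0.151 mol/L

[M₂Z] = 0.151 mol/L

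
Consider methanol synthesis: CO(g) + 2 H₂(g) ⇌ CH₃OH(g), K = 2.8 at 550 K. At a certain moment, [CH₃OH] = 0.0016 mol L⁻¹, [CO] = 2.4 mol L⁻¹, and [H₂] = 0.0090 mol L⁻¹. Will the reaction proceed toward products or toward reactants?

Q = [CH₃OH] / ([CO]·[H₂]²) = (0.0016) / ((2.4)·(0.0090)²) = 8.2
Q = 8.2 > K = 2.8, so the reverse reaction proceeds.

toward reactants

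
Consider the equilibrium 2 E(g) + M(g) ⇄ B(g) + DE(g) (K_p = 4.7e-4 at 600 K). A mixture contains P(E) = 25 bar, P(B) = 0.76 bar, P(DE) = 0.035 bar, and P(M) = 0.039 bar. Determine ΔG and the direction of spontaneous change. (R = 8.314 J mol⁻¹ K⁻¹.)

Q_p = P(B)·P(DE) / (P(E)²·P(M)) = (0.76)·(0.035) / ((25)²·(0.039)) = 0.00109
ΔG = RT ln(Q_p/K_p) = (8.314 J mol⁻¹ K⁻¹)(600 K) × ln(0.00109/4.7e-4)
   = (4.988 kJ/mol)(0.8412) = 4.20 kJ/mol
ΔG > 0, so the forward reaction is non-spontaneous (proceeds in reverse).

ΔG = 4.20 kJ/mol; the forward reaction is non-spontaneous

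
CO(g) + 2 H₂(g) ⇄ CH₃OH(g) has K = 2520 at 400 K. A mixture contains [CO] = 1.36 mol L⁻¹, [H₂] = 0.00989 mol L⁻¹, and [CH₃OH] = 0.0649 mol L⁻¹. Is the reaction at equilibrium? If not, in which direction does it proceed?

toward products

Q = [CH₃OH] / ([CO]·[H₂]²) = (0.0649) / ((1.36)·(0.00989)²) = 488
Q = 488 < K = 2520, so the forward reaction proceeds.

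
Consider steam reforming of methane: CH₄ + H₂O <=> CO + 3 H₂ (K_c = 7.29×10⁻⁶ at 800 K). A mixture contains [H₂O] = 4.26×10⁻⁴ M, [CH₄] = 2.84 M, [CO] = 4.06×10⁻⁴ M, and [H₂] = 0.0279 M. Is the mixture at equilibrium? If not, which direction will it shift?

yes, at equilibrium

Q_c = [CO]·[H₂]³ / ([CH₄]·[H₂O]) = (4.06×10⁻⁴)·(0.0279)³ / ((2.84)·(4.26×10⁻⁴)) = 7.29×10⁻⁶
Q_c = 7.29×10⁻⁶ = K_c; the system is at equilibrium.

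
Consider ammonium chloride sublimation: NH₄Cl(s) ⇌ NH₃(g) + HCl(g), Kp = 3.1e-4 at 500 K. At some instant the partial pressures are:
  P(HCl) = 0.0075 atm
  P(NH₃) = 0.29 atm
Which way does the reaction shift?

(NH₄Cl is a pure solid — omitted from Qp.)
Qp = P(NH₃)·P(HCl) = (0.29)·(0.0075) = 0.0022
Qp = 0.0022 > Kp = 3.1e-4, so the reverse reaction proceeds.

toward reactants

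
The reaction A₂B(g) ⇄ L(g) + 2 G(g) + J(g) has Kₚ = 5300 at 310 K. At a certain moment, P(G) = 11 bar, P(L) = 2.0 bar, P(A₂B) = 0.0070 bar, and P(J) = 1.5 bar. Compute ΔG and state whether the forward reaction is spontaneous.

Qₚ = P(L)·P(G)²·P(J) / P(A₂B) = (2.0)·(11)²·(1.5) / (0.0070) = 51900
ΔG = RT ln(Qₚ/Kₚ) = (8.314 J mol⁻¹ K⁻¹)(310 K) × ln(51900/5300)
   = (2.577 kJ/mol)(2.282) = 5.88 kJ/mol
ΔG > 0, so the forward reaction is non-spontaneous (proceeds in reverse).

ΔG = 5.88 kJ/mol; the forward reaction is non-spontaneous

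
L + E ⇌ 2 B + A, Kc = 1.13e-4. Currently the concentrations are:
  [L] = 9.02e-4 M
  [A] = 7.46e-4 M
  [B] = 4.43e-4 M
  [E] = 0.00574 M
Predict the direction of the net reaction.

Qc = [B]²·[A] / ([L]·[E]) = (4.43e-4)²·(7.46e-4) / ((9.02e-4)·(0.00574)) = 2.83e-5
Qc = 2.83e-5 < Kc = 1.13e-4, so the forward reaction proceeds.

to the right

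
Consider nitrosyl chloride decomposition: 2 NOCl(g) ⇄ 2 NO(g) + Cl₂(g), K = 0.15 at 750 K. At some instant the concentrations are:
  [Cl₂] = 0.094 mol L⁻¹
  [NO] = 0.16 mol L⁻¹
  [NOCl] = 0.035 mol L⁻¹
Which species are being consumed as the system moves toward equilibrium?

NO, Cl₂ (products)

Q = [NO]²·[Cl₂] / [NOCl]² = (0.16)²·(0.094) / (0.035)² = 2.0
Q = 2.0 > K = 0.15: net reverse reaction.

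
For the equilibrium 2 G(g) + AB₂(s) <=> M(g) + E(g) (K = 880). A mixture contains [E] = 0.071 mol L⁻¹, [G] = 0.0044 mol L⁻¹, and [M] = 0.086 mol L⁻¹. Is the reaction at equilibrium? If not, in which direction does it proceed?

toward products

(AB₂ is a pure solid — omitted from Q.)
Q = [M]·[E] / [G]² = (0.086)·(0.071) / (0.0044)² = 320
Q = 320 < K = 880, so the forward reaction proceeds.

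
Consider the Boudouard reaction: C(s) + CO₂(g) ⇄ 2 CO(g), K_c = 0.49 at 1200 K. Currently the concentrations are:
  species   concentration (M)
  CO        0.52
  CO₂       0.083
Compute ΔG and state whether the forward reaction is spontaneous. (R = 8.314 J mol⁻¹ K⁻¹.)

ΔG = 18.9 kJ/mol; the forward reaction is non-spontaneous

(C is a pure solid — omitted from Q_c.)
Q_c = [CO]² / [CO₂] = (0.52)² / (0.083) = 3.26
ΔG = RT ln(Q_c/K_c) = (8.314 J mol⁻¹ K⁻¹)(1200 K) × ln(3.26/0.49)
   = (9.977 kJ/mol)(1.895) = 18.9 kJ/mol
ΔG > 0, so the forward reaction is non-spontaneous (proceeds in reverse).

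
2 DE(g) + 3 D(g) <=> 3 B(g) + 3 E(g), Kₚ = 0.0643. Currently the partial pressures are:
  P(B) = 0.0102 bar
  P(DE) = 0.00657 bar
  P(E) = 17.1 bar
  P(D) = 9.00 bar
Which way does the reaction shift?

reverse (toward reactants)

Qₚ = P(B)³·P(E)³ / (P(DE)²·P(D)³) = (0.0102)³·(17.1)³ / ((0.00657)²·(9.00)³) = 0.169
Qₚ = 0.169 > Kₚ = 0.0643, so the reverse reaction proceeds.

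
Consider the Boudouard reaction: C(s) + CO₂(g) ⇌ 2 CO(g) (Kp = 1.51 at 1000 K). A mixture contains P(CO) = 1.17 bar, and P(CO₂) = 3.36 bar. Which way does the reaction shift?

(C is a pure solid — omitted from Qp.)
Qp = P(CO)² / P(CO₂) = (1.17)² / (3.36) = 0.407
Qp = 0.407 < Kp = 1.51, so the forward reaction proceeds.

in the forward direction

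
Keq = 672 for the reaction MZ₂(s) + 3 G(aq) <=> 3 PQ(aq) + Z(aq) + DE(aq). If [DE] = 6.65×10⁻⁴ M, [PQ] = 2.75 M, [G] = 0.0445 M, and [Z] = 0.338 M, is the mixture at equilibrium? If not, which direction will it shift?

(MZ₂ is a pure solid — omitted from Q.)
Q = [PQ]³·[Z]·[DE] / [G]³ = (2.75)³·(0.338)·(6.65×10⁻⁴) / (0.0445)³ = 53.0
Q = 53.0 < Keq = 672: net forward reaction.

no; Q < K, reaction proceeds forward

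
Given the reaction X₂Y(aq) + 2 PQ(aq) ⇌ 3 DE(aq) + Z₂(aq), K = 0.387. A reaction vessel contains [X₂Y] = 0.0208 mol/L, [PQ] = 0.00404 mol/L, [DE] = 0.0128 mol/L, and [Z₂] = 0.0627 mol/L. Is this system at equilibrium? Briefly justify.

Q = [DE]³·[Z₂] / ([X₂Y]·[PQ]²) = (0.0128)³·(0.0627) / ((0.0208)·(0.00404)²) = 0.387
Q = 0.387 = K; the system is at equilibrium.

yes, at equilibrium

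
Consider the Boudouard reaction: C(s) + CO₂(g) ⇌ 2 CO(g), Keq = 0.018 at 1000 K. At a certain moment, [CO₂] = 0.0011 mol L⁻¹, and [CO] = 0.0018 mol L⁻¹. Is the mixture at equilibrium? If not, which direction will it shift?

(C is a pure solid — omitted from Q.)
Q = [CO]² / [CO₂] = (0.0018)² / (0.0011) = 0.0029
Q = 0.0029 < Keq = 0.018: net forward reaction.

no; Q < K, reaction proceeds forward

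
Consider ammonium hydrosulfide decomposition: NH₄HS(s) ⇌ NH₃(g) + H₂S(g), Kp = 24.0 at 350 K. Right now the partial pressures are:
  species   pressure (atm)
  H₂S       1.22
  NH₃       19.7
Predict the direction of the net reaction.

at equilibrium

(NH₄HS is a pure solid — omitted from Qp.)
Qp = P(NH₃)·P(H₂S) = (19.7)·(1.22) = 24.0
Qp = 24.0 = Kp, so the system is already at equilibrium.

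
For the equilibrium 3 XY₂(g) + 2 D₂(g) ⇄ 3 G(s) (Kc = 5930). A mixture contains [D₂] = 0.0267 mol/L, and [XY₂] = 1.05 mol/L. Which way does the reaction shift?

forward (toward products)

(G is a pure solid — omitted from Qc.)
Qc = 1 / ([XY₂]³·[D₂]²) = 1 / ((1.05)³·(0.0267)²) = 1210
Qc = 1210 < Kc = 5930, so the forward reaction proceeds.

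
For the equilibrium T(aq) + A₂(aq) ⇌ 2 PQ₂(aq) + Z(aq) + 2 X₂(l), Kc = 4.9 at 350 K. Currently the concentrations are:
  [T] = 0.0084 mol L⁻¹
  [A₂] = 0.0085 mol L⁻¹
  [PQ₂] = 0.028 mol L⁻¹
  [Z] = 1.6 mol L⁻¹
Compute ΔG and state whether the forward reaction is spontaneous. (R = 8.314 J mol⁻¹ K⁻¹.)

(X₂ is a pure liquid — omitted from Qc.)
Qc = [PQ₂]²·[Z] / ([T]·[A₂]) = (0.028)²·(1.6) / ((0.0084)·(0.0085)) = 17.6
ΔG = RT ln(Qc/Kc) = (8.314 J mol⁻¹ K⁻¹)(350 K) × ln(17.6/4.9)
   = (2.910 kJ/mol)(1.279) = 3.72 kJ/mol
ΔG > 0, so the forward reaction is non-spontaneous (proceeds in reverse).

ΔG = 3.72 kJ/mol; the forward reaction is non-spontaneous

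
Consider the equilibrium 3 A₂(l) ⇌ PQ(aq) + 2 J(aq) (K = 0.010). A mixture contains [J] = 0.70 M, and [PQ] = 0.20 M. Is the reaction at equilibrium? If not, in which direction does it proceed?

toward reactants

(A₂ is a pure liquid — omitted from Q.)
Q = [PQ]·[J]² = (0.20)·(0.70)² = 0.098
Q = 0.098 > K = 0.010, so the reverse reaction proceeds.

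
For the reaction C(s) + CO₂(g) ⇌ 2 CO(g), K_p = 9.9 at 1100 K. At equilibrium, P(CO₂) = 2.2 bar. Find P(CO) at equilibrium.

P(CO) = 4.7 bar

(C is a pure solid — omitted from K_p.)
At equilibrium, K_p = P(CO)² / P(CO₂) = 9.9.
(P(CO))² / (2.2) = 9.9
P(CO)² = 21.8 ⇒ P(CO) = 4.7 bar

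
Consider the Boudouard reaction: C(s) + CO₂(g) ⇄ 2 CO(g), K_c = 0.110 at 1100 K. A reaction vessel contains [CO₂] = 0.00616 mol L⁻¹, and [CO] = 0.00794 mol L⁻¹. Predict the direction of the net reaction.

(C is a pure solid — omitted from Q_c.)
Q_c = [CO]² / [CO₂] = (0.00794)² / (0.00616) = 0.0102
Q_c = 0.0102 < K_c = 0.110, so the forward reaction proceeds.

toward products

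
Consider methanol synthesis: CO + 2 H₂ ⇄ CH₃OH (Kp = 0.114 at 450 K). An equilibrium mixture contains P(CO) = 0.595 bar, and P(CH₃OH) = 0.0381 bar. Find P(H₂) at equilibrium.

At equilibrium, Kp = P(CH₃OH) / (P(CO)·P(H₂)²) = 0.114.
(0.0381) / ((0.595)·(P(H₂))²) = 0.114
P(H₂)² = 0.562 ⇒ P(H₂) = 0.749 bar

P(H₂) = 0.749 bar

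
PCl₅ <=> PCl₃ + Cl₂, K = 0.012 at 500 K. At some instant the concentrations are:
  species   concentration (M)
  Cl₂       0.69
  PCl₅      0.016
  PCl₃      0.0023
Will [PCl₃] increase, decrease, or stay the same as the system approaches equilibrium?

decrease

Q = [PCl₃]·[Cl₂] / [PCl₅] = (0.0023)·(0.69) / (0.016) = 0.099
Q = 0.099 > K = 0.012: net reverse reaction.
PCl₃ is a product, so it decreases.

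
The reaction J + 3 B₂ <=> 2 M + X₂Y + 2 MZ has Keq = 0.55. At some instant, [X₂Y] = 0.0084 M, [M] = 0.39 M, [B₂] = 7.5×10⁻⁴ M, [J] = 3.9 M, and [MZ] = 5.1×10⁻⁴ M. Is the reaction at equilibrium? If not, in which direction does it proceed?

toward products

Q = [M]²·[X₂Y]·[MZ]² / ([J]·[B₂]³) = (0.39)²·(0.0084)·(5.1×10⁻⁴)² / ((3.9)·(7.5×10⁻⁴)³) = 0.20
Q = 0.20 < Keq = 0.55, so the forward reaction proceeds.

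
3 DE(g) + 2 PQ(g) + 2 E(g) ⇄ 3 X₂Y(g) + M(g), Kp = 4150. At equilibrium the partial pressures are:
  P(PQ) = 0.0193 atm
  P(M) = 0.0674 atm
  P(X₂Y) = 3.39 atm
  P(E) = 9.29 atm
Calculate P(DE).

At equilibrium, Kp = P(X₂Y)³·P(M) / (P(DE)³·P(PQ)²·P(E)²) = 4150.
(3.39)³·(0.0674) / ((P(DE))³·(0.0193)²·(9.29)²) = 4150
P(DE)³ = 0.0197 ⇒ P(DE) = 0.270 atm

P(DE) = 0.270 atm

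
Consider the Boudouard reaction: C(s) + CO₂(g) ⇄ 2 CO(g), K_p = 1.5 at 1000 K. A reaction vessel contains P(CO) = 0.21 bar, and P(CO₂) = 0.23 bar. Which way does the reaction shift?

(C is a pure solid — omitted from Q_p.)
Q_p = P(CO)² / P(CO₂) = (0.21)² / (0.23) = 0.19
Q_p = 0.19 < K_p = 1.5, so the forward reaction proceeds.

toward products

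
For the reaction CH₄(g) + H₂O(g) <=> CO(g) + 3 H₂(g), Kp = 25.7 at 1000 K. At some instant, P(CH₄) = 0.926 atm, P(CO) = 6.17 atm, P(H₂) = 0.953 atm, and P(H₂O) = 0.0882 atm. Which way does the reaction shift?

Qp = P(CO)·P(H₂)³ / (P(CH₄)·P(H₂O)) = (6.17)·(0.953)³ / ((0.926)·(0.0882)) = 65.4
Qp = 65.4 > Kp = 25.7, so the reverse reaction proceeds.

toward reactants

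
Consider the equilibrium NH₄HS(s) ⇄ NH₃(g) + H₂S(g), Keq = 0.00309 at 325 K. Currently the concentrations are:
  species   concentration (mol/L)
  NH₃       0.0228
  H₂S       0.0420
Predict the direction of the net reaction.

(NH₄HS is a pure solid — omitted from Q.)
Q = [NH₃]·[H₂S] = (0.0228)·(0.0420) = 9.58×10⁻⁴
Q = 9.58×10⁻⁴ < Keq = 0.00309, so the forward reaction proceeds.

toward products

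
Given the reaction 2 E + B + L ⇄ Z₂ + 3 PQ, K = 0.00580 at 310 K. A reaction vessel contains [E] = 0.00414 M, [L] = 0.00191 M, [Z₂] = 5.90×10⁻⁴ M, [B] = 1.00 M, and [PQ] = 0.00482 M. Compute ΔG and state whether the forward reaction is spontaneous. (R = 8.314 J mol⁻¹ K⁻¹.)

Q = [Z₂]·[PQ]³ / ([E]²·[B]·[L]) = (5.90×10⁻⁴)·(0.00482)³ / ((0.00414)²·(1.00)·(0.00191)) = 0.00202
ΔG = RT ln(Q/K) = (8.314 J mol⁻¹ K⁻¹)(310 K) × ln(0.00202/0.00580)
   = (2.577 kJ/mol)(-1.055) = -2.72 kJ/mol
ΔG < 0, so the forward reaction is spontaneous (proceeds forward).

ΔG = -2.72 kJ/mol; the forward reaction is spontaneous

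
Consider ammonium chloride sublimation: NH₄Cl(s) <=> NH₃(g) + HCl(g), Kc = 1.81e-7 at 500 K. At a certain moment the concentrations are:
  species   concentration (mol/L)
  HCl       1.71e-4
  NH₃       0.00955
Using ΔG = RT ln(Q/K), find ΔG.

(NH₄Cl is a pure solid — omitted from Qc.)
Qc = [NH₃]·[HCl] = (0.00955)·(1.71e-4) = 1.63e-6
ΔG = RT ln(Qc/Kc) = (8.314 J mol⁻¹ K⁻¹)(500 K) × ln(1.63e-6/1.81e-7)
   = (4.157 kJ/mol)(2.198) = 9.14 kJ/mol
ΔG > 0, so the forward reaction is non-spontaneous (proceeds in reverse).

ΔG = 9.14 kJ/mol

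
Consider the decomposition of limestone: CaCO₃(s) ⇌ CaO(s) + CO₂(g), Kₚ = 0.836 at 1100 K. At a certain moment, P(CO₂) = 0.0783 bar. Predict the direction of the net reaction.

to the right

(CaCO₃, CaO are pure solids — omitted from Qₚ.)
Qₚ = P(CO₂) = 0.0783
Qₚ = 0.0783 < Kₚ = 0.836, so the forward reaction proceeds.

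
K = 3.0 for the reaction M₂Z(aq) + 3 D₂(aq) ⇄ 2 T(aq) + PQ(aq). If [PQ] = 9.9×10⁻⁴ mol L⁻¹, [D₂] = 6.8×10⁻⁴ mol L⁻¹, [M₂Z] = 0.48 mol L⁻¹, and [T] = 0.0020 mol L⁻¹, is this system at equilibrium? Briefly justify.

no; Q > K, reaction proceeds in reverse

Q = [T]²·[PQ] / ([M₂Z]·[D₂]³) = (0.0020)²·(9.9×10⁻⁴) / ((0.48)·(6.8×10⁻⁴)³) = 26
Q = 26 > K = 3.0: net reverse reaction.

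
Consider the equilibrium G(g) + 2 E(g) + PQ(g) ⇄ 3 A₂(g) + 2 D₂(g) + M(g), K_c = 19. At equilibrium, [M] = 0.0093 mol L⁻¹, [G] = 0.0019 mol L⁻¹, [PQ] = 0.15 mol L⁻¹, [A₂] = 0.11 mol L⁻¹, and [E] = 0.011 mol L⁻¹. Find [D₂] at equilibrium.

At equilibrium, K_c = [A₂]³·[D₂]²·[M] / ([G]·[E]²·[PQ]) = 19.
(0.11)³·([D₂])²·(0.0093) / ((0.0019)·(0.011)²·(0.15)) = 19
[D₂]² = 0.0529 ⇒ [D₂] = 0.23 mol L⁻¹

[D₂] = 0.23 mol L⁻¹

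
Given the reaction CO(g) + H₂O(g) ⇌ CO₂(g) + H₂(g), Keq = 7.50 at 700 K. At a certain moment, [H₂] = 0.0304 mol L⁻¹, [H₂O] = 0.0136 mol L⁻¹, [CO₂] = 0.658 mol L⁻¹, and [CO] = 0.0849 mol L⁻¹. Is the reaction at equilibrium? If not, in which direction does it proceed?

reverse (toward reactants)

Q = [CO₂]·[H₂] / ([CO]·[H₂O]) = (0.658)·(0.0304) / ((0.0849)·(0.0136)) = 17.3
Q = 17.3 > Keq = 7.50, so the reverse reaction proceeds.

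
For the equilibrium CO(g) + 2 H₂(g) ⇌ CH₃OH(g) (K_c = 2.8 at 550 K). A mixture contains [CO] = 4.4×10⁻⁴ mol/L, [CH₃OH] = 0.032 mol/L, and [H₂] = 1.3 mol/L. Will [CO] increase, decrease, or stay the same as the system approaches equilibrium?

increase

Q_c = [CH₃OH] / ([CO]·[H₂]²) = (0.032) / ((4.4×10⁻⁴)·(1.3)²) = 43
Q_c = 43 > K_c = 2.8: net reverse reaction.
CO is a reactant, so it increases.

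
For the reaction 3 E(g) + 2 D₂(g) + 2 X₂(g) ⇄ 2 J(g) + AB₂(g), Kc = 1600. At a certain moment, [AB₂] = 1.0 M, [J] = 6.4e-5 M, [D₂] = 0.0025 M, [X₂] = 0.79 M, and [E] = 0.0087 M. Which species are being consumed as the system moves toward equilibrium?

none (at equilibrium)

Qc = [J]²·[AB₂] / ([E]³·[D₂]²·[X₂]²) = (6.4e-5)²·(1.0) / ((0.0087)³·(0.0025)²·(0.79)²) = 1600
Qc = 1600 = Kc; the system is at equilibrium.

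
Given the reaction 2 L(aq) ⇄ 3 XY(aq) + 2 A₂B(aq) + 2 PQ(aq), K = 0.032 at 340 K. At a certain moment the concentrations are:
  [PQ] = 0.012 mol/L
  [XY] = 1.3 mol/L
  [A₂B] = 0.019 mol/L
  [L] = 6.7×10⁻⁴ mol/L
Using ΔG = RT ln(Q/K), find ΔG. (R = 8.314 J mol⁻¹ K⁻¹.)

ΔG = 5.86 kJ/mol

Q = [XY]³·[A₂B]²·[PQ]² / [L]² = (1.3)³·(0.019)²·(0.012)² / (6.7×10⁻⁴)² = 0.254
ΔG = RT ln(Q/K) = (8.314 J mol⁻¹ K⁻¹)(340 K) × ln(0.254/0.032)
   = (2.827 kJ/mol)(2.072) = 5.86 kJ/mol
ΔG > 0, so the forward reaction is non-spontaneous (proceeds in reverse).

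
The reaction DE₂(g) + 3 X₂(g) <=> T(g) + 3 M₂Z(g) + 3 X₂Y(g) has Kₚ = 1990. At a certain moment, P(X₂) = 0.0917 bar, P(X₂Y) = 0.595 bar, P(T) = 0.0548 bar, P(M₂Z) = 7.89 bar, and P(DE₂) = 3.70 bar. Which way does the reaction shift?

no net change (already at equilibrium)

Qₚ = P(T)·P(M₂Z)³·P(X₂Y)³ / (P(DE₂)·P(X₂)³) = (0.0548)·(7.89)³·(0.595)³ / ((3.70)·(0.0917)³) = 1990
Qₚ = 1990 = Kₚ, so the system is already at equilibrium.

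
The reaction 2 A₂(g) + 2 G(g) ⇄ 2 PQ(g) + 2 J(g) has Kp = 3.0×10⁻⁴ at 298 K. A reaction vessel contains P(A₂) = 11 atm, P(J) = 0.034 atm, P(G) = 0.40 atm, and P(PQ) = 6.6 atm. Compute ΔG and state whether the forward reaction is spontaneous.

Qp = P(PQ)²·P(J)² / (P(A₂)²·P(G)²) = (6.6)²·(0.034)² / ((11)²·(0.40)²) = 0.00260
ΔG = RT ln(Qp/Kp) = (8.314 J mol⁻¹ K⁻¹)(298 K) × ln(0.00260/3.0×10⁻⁴)
   = (2.478 kJ/mol)(2.159) = 5.35 kJ/mol
ΔG > 0, so the forward reaction is non-spontaneous (proceeds in reverse).

ΔG = 5.35 kJ/mol; the forward reaction is non-spontaneous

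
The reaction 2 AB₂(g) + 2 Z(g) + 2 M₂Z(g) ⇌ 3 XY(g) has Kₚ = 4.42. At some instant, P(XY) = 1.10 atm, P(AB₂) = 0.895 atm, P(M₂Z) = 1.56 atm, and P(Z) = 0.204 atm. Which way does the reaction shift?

Qₚ = P(XY)³ / (P(AB₂)²·P(Z)²·P(M₂Z)²) = (1.10)³ / ((0.895)²·(0.204)²·(1.56)²) = 16.4
Qₚ = 16.4 > Kₚ = 4.42, so the reverse reaction proceeds.

toward reactants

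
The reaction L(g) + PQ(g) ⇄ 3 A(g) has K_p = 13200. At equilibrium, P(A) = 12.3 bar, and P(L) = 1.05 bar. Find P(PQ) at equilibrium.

At equilibrium, K_p = P(A)³ / (P(L)·P(PQ)) = 13200.
(12.3)³ / ((1.05)·(P(PQ))) = 13200
P(PQ) = 0.134 bar

P(PQ) = 0.134 bar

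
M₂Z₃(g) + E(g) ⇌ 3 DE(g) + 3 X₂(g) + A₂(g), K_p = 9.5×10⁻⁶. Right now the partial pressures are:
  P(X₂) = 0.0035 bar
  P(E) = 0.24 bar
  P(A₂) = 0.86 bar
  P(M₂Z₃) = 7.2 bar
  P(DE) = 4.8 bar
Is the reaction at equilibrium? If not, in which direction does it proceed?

forward (toward products)

Q_p = P(DE)³·P(X₂)³·P(A₂) / (P(M₂Z₃)·P(E)) = (4.8)³·(0.0035)³·(0.86) / ((7.2)·(0.24)) = 2.4×10⁻⁶
Q_p = 2.4×10⁻⁶ < K_p = 9.5×10⁻⁶, so the forward reaction proceeds.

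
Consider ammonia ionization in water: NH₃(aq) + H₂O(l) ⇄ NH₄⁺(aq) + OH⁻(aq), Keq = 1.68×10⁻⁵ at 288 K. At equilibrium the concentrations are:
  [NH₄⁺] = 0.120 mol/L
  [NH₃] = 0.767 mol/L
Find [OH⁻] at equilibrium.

(H₂O is a pure liquid — omitted from Keq.)
At equilibrium, Keq = [NH₄⁺]·[OH⁻] / [NH₃] = 1.68×10⁻⁵.
(0.120)·([OH⁻]) / (0.767) = 1.68×10⁻⁵
[OH⁻] = 1.07×10⁻⁴ mol/L

[OH⁻] = 1.07×10⁻⁴ mol/L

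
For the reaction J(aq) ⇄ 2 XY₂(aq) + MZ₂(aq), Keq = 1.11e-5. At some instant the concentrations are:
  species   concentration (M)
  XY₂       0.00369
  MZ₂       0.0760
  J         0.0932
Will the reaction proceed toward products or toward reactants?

no net change (already at equilibrium)

Q = [XY₂]²·[MZ₂] / [J] = (0.00369)²·(0.0760) / (0.0932) = 1.11e-5
Q = 1.11e-5 = Keq, so the system is already at equilibrium.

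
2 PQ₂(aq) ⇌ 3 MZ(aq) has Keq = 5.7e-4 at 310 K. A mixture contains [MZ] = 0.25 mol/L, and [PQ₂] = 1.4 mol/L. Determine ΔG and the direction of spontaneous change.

Q = [MZ]³ / [PQ₂]² = (0.25)³ / (1.4)² = 0.00797
ΔG = RT ln(Q/Keq) = (8.314 J mol⁻¹ K⁻¹)(310 K) × ln(0.00797/5.7e-4)
   = (2.577 kJ/mol)(2.638) = 6.80 kJ/mol
ΔG > 0, so the forward reaction is non-spontaneous (proceeds in reverse).

ΔG = 6.80 kJ/mol; the forward reaction is non-spontaneous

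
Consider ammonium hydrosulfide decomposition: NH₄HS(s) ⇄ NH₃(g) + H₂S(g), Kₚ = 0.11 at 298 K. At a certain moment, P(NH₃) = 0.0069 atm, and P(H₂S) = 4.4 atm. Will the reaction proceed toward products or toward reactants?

toward products

(NH₄HS is a pure solid — omitted from Qₚ.)
Qₚ = P(NH₃)·P(H₂S) = (0.0069)·(4.4) = 0.030
Qₚ = 0.030 < Kₚ = 0.11, so the forward reaction proceeds.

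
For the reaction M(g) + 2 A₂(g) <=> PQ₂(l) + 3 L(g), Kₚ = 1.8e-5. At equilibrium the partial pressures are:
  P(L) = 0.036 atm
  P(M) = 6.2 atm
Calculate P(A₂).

P(A₂) = 0.65 atm

(PQ₂ is a pure liquid — omitted from Kₚ.)
At equilibrium, Kₚ = P(L)³ / (P(M)·P(A₂)²) = 1.8e-5.
(0.036)³ / ((6.2)·(P(A₂))²) = 1.8e-5
P(A₂)² = 0.418 ⇒ P(A₂) = 0.65 atm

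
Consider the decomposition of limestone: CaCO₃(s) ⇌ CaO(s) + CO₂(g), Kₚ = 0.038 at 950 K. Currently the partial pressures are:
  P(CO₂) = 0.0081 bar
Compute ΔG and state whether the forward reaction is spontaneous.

(CaCO₃, CaO are pure solids — omitted from Qₚ.)
Qₚ = P(CO₂) = 0.00810
ΔG = RT ln(Qₚ/Kₚ) = (8.314 J mol⁻¹ K⁻¹)(950 K) × ln(0.00810/0.038)
   = (7.898 kJ/mol)(-1.546) = -12.2 kJ/mol
ΔG < 0, so the forward reaction is spontaneous (proceeds forward).

ΔG = -12.2 kJ/mol; the forward reaction is spontaneous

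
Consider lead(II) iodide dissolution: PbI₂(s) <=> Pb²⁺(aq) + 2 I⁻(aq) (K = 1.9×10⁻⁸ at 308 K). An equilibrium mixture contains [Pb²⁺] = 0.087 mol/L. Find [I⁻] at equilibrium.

[I⁻] = 4.7×10⁻⁴ mol/L

(PbI₂ is a pure solid — omitted from K.)
At equilibrium, K = [Pb²⁺]·[I⁻]² = 1.9×10⁻⁸.
(0.087)·([I⁻])² = 1.9×10⁻⁸
[I⁻]² = 2.18×10⁻⁷ ⇒ [I⁻] = 4.7×10⁻⁴ mol/L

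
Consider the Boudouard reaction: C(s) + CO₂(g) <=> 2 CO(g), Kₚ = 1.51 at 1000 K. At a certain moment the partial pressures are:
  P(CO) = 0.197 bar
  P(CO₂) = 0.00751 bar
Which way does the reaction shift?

toward reactants

(C is a pure solid — omitted from Qₚ.)
Qₚ = P(CO)² / P(CO₂) = (0.197)² / (0.00751) = 5.17
Qₚ = 5.17 > Kₚ = 1.51, so the reverse reaction proceeds.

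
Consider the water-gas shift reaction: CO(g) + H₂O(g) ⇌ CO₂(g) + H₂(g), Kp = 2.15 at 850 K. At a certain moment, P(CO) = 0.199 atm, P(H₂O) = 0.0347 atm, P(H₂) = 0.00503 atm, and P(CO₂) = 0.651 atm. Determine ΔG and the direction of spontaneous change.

Qp = P(CO₂)·P(H₂) / (P(CO)·P(H₂O)) = (0.651)·(0.00503) / ((0.199)·(0.0347)) = 0.474
ΔG = RT ln(Qp/Kp) = (8.314 J mol⁻¹ K⁻¹)(850 K) × ln(0.474/2.15)
   = (7.067 kJ/mol)(-1.512) = -10.7 kJ/mol
ΔG < 0, so the forward reaction is spontaneous (proceeds forward).

ΔG = -10.7 kJ/mol; the forward reaction is spontaneous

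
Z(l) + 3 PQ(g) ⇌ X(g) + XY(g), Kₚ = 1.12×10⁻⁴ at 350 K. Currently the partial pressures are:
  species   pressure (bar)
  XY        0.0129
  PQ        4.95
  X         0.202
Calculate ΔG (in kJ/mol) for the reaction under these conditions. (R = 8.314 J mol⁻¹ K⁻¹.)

ΔG = -4.80 kJ/mol

(Z is a pure liquid — omitted from Qₚ.)
Qₚ = P(X)·P(XY) / P(PQ)³ = (0.202)·(0.0129) / (4.95)³ = 2.15×10⁻⁵
ΔG = RT ln(Qₚ/Kₚ) = (8.314 J mol⁻¹ K⁻¹)(350 K) × ln(2.15×10⁻⁵/1.12×10⁻⁴)
   = (2.910 kJ/mol)(-1.650) = -4.80 kJ/mol
ΔG < 0, so the forward reaction is spontaneous (proceeds forward).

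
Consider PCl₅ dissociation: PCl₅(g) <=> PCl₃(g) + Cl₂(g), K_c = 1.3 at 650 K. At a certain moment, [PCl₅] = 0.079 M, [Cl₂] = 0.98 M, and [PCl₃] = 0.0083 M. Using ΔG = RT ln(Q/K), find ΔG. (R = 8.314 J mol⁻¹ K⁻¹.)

Q_c = [PCl₃]·[Cl₂] / [PCl₅] = (0.0083)·(0.98) / (0.079) = 0.103
ΔG = RT ln(Q_c/K_c) = (8.314 J mol⁻¹ K⁻¹)(650 K) × ln(0.103/1.3)
   = (5.404 kJ/mol)(-2.535) = -13.7 kJ/mol
ΔG < 0, so the forward reaction is spontaneous (proceeds forward).

ΔG = -13.7 kJ/mol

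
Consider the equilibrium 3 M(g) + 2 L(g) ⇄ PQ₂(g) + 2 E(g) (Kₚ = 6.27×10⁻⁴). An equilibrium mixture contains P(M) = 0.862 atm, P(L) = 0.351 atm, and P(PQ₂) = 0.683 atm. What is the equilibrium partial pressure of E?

P(E) = 0.00851 atm

At equilibrium, Kₚ = P(PQ₂)·P(E)² / (P(M)³·P(L)²) = 6.27×10⁻⁴.
(0.683)·(P(E))² / ((0.862)³·(0.351)²) = 6.27×10⁻⁴
P(E)² = 7.24×10⁻⁵ ⇒ P(E) = 0.00851 atm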